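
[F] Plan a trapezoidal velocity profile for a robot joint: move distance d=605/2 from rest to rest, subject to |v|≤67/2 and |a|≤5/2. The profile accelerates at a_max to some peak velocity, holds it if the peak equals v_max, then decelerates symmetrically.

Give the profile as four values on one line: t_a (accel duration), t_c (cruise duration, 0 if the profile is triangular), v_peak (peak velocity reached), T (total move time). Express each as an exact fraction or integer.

t_a=11 t_c=0 v_peak=55/2 T=22

vₘ²/aₘ = (67/2)²/(5/2) = 4489/10
605/2 < 4489/10 ⇒ no cruise
v_peak = √(605/2·5/2) = √(3025/4) = 55/2
t_a = (55/2)/(5/2) = 11; t_c = 0
T = 2·11 = 22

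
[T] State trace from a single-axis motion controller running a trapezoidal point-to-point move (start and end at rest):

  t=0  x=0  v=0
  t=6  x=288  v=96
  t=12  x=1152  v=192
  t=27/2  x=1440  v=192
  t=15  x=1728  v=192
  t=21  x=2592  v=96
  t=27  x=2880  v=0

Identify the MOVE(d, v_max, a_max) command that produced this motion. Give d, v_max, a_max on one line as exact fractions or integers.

d=2880 v_max=192 a_max=16

final state: t=27, x=2880, v=0 → d = 2880
a_max = (96−0)/(6−0) = 16
max v = 192 over t∈[12,15] → v_max = 192
check: 192·(12+3) = 2880 ✓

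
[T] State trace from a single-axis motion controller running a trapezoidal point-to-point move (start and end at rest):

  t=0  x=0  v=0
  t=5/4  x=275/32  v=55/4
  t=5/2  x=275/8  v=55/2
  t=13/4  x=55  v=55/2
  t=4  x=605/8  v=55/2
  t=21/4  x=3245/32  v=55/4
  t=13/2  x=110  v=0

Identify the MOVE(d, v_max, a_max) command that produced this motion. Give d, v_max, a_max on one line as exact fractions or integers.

final state: t=13/2, x=110, v=0 → d = 110
a_max = (55/4−0)/(5/4−0) = 11
max v = 55/2 over t∈[5/2,4] → v_max = 55/2
check: 55/2·(5/2+3/2) = 110 ✓

d=110 v_max=55/2 a_max=11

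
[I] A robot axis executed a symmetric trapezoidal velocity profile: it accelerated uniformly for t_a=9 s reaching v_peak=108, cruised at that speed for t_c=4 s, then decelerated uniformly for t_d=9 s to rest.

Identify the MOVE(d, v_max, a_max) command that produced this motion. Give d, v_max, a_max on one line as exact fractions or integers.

d=1404 v_max=108 a_max=12

a_max = 108/9 = 12
d_a = ½·108·9 = 486; d_c = 108·4 = 432
d = 2·486 + 432 = 1404
t_c = 4 > 0 → v_max = v_peak = 108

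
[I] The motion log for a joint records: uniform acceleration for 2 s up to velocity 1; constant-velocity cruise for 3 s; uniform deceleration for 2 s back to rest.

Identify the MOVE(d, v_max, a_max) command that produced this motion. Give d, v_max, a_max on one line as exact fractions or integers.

d=5 v_max=1 a_max=1/2

a_max = 1/2
d_a = ½·1·2 = 1; d_c = 1·3 = 3
d = 2·1 + 3 = 5
t_c = 3 > 0 → v_max = v_peak = 1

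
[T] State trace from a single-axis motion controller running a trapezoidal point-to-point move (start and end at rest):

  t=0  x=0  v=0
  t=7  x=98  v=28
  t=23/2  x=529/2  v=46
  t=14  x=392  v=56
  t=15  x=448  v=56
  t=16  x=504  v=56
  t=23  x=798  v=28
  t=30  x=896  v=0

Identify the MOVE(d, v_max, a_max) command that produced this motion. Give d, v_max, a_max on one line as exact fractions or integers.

d=896 v_max=56 a_max=4

final state: t=30, x=896, v=0 → d = 896
a_max = (28−0)/(7−0) = 4
max v = 56 over t∈[14,16] → v_max = 56
check: 56·(14+2) = 896 ✓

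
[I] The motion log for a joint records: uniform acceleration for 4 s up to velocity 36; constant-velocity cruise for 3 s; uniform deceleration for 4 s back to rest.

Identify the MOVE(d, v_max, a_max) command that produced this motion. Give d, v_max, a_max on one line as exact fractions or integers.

d=252 v_max=36 a_max=9

a_max = 36/4 = 9
d_a = ½·36·4 = 72; d_c = 36·3 = 108
d = 2·72 + 108 = 252
t_c = 3 > 0 so v_max = 36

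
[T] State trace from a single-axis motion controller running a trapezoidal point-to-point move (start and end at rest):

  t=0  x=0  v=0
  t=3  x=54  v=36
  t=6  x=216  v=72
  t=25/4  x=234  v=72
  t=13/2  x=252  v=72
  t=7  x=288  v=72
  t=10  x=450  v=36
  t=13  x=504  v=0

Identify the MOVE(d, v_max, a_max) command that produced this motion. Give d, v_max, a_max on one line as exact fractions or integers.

d=504 v_max=72 a_max=12

final state: t=13, x=504, v=0 → d = 504
a_max = (36−0)/(3−0) = 12
max v = 72 over t∈[6,7] → v_max = 72
check: 72·(6+1) = 504 ✓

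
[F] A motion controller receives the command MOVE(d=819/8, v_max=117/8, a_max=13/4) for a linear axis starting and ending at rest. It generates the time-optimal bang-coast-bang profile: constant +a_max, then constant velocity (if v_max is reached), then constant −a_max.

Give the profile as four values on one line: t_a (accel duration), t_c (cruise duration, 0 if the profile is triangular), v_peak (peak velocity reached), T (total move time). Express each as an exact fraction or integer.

(v_max)²/a_max = (117/8)²/(13/4) = 1053/16
819/8 ≥ 1053/16 ⇒ cruise phase
t_a = (117/8)/(13/4) = 9/2; v_peak = 117/8
d_cruise = 819/8 − 1053/16 = 585/16; t_c = (585/16)/(117/8) = 5/2
T = 2·9/2 + 5/2 = 23/2

t_a=9/2 t_c=5/2 v_peak=117/8 T=23/2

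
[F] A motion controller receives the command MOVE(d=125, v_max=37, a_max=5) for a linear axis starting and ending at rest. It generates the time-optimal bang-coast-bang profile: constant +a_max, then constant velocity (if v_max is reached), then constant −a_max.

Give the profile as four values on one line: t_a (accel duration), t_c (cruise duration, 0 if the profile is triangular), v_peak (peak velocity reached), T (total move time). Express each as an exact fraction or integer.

t_a=5 t_c=0 v_peak=25 T=10

vₘ²/aₘ = 37²/5 = 1369/5
125 < 1369/5 → triangular
v_peak = √(125·5) = √625 = 25
t_a = 25/5 = 5; t_c = 0
T = 2·5 = 10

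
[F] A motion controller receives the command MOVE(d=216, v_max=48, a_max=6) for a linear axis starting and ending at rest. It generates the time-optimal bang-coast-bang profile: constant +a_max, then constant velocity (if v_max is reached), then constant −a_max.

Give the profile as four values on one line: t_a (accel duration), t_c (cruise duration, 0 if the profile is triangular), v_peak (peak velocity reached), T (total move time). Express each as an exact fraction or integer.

t_a=6 t_c=0 v_peak=36 T=12

vₘ²/aₘ = 48²/6 = 384
216 < 384 ⇒ no cruise
v_peak = √(216·6) = √1296 = 36
t_a = 36/6 = 6; t_c = 0
T = 2·6 = 12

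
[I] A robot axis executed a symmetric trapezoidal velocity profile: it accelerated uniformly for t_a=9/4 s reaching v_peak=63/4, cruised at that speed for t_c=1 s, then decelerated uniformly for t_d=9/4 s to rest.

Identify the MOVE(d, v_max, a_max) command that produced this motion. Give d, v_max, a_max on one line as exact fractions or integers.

d=819/16 v_max=63/4 a_max=7

a_max = (63/4)/(9/4) = 7
d_a = ½·63/4·9/4 = 567/32; d_c = 63/4·1 = 63/4
d = 2·567/32 + 63/4 = 819/16
t_c = 1 > 0 ⇒ limit active, v_max = 63/4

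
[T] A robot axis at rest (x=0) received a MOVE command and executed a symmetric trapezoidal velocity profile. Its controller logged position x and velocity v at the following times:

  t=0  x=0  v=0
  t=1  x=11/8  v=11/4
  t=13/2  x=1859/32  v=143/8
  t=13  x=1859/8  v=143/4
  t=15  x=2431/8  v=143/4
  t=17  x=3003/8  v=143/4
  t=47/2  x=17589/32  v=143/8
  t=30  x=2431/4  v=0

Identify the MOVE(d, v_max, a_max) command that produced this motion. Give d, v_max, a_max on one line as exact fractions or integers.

d=2431/4 v_max=143/4 a_max=11/4

final state: t=30, x=2431/4, v=0 → d = 2431/4
a_max = (11/4−0)/(1−0) = 11/4
max v = 143/4 over t∈[13,17] → v_max = 143/4
check: 143/4·(13+4) = 2431/4 ✓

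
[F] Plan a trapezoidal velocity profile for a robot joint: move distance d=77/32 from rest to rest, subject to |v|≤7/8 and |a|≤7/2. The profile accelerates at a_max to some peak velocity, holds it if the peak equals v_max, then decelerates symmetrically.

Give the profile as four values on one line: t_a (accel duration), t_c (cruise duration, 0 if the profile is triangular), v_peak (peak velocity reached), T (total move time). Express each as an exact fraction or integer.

vₘ²/aₘ = (7/8)²/(7/2) = 7/32
77/32 ≥ 7/32 → trapezoidal
t_a = (7/8)/(7/2) = 1/4; v_peak = 7/8
d_cruise = 77/32 − 7/32 = 35/16; t_c = (35/16)/(7/8) = 5/2
T = 2·1/4 + 5/2 = 3

t_a=1/4 t_c=5/2 v_peak=7/8 T=3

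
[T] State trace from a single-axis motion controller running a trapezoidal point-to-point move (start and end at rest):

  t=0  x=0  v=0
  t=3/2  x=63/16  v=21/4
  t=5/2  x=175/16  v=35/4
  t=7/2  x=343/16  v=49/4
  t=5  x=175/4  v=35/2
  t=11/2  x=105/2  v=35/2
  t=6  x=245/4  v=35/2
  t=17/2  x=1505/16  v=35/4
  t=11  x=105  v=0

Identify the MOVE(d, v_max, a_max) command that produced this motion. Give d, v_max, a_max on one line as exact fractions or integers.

d=105 v_max=35/2 a_max=7/2

final state: t=11, x=105, v=0 → d = 105
a_max = (21/4−0)/(3/2−0) = 7/2
max v = 35/2 over t∈[5,6] → v_max = 35/2
check: 35/2·(5+1) = 105 ✓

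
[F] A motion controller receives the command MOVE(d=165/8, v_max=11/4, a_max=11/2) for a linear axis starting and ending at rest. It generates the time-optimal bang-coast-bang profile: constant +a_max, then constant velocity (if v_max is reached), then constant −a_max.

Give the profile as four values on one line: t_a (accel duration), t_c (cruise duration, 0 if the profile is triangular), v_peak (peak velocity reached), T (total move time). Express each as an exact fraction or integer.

t_a=1/2 t_c=7 v_peak=11/4 T=8

vₘ²/aₘ = (11/4)²/(11/2) = 11/8
165/8 ≥ 11/8 ⇒ cruise phase
t_a = (11/4)/(11/2) = 1/2; v_peak = 11/4
d_cruise = 165/8 − 11/8 = 77/4; t_c = (77/4)/(11/4) = 7
T = 2·1/2 + 7 = 8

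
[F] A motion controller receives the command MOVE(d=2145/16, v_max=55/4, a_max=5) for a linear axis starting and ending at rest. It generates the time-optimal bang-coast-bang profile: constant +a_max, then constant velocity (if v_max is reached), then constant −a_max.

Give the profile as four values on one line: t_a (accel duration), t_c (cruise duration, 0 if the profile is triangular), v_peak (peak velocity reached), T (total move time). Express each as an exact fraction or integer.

t_a=11/4 t_c=7 v_peak=55/4 T=25/2

vₘ²/aₘ = (55/4)²/5 = 605/16
2145/16 ≥ 605/16 so v_max reached
t_a = (55/4)/5 = 11/4; v_peak = 55/4
d_cruise = 2145/16 − 605/16 = 385/4; t_c = (385/4)/(55/4) = 7
T = 2·11/4 + 7 = 25/2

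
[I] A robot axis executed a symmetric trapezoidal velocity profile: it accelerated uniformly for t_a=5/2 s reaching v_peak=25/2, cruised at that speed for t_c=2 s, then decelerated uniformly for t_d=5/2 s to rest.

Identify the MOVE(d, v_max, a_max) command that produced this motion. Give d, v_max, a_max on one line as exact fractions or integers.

a_max = (25/2)/(5/2) = 5
d_a = ½·25/2·5/2 = 125/8; d_c = 25/2·2 = 25
d = 2·125/8 + 25 = 225/4
t_c = 2 > 0 ⇒ limit active, v_max = 25/2

d=225/4 v_max=25/2 a_max=5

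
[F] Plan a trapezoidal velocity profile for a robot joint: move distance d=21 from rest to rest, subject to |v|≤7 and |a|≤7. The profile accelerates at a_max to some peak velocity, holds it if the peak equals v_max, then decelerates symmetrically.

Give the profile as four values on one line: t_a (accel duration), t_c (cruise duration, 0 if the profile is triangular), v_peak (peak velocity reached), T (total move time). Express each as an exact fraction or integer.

t_a=1 t_c=2 v_peak=7 T=4

(v_max)²/a_max = 7²/7 = 7
21 ≥ 7 so v_max reached
t_a = 7/7 = 1; v_peak = 7
d_cruise = 21 − 7 = 14; t_c = 14/7 = 2
T = 2·1 + 2 = 4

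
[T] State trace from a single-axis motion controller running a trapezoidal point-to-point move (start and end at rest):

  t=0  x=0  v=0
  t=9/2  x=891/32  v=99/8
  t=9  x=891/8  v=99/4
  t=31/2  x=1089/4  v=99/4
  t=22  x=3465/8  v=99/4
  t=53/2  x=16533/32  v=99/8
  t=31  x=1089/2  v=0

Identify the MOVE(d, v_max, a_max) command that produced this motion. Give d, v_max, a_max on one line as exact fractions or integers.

d=1089/2 v_max=99/4 a_max=11/4

final state: t=31, x=1089/2, v=0 → d = 1089/2
a_max = (99/8−0)/(9/2−0) = 11/4
max v = 99/4 over t∈[9,22] → v_max = 99/4
check: 99/4·(9+13) = 1089/2 ✓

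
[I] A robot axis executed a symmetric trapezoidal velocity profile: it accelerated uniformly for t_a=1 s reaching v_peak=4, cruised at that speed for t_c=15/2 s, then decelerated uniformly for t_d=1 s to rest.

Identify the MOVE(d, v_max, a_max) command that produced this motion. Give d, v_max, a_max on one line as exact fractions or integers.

d=34 v_max=4 a_max=4

a_max = 4/1 = 4
d_a = ½·4·1 = 2; d_c = 4·15/2 = 30
d = 2·2 + 30 = 34
t_c = 15/2 > 0 so v_max = 4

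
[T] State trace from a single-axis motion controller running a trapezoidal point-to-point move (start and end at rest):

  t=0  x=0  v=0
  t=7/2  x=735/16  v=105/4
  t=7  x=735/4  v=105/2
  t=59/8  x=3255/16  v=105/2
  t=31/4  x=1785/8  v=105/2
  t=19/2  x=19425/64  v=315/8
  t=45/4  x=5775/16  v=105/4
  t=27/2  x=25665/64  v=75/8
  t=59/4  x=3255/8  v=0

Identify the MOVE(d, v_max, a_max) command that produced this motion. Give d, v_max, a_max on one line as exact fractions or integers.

d=3255/8 v_max=105/2 a_max=15/2

final state: t=59/4, x=3255/8, v=0 → d = 3255/8
a_max = (105/4−0)/(7/2−0) = 15/2
max v = 105/2 over t∈[7,31/4] → v_max = 105/2
check: 105/2·(7+3/4) = 3255/8 ✓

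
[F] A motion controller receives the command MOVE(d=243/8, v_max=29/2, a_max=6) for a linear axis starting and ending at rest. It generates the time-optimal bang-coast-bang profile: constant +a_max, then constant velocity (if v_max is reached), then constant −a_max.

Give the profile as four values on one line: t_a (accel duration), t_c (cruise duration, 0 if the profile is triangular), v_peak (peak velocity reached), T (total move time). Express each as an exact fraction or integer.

vₘ²/aₘ = (29/2)²/6 = 841/24
243/8 < 841/24 → triangular
v_peak = √(243/8·6) = √(729/4) = 27/2
t_a = (27/2)/6 = 9/4; t_c = 0
T = 2·9/4 = 9/2

t_a=9/4 t_c=0 v_peak=27/2 T=9/2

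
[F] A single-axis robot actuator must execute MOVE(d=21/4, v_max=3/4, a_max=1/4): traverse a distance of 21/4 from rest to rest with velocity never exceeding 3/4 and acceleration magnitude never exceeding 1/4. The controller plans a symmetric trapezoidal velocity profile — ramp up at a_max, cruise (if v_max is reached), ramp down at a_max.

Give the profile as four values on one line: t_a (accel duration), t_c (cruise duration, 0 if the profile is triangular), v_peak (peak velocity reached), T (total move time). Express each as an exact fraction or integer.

vₘ²/aₘ = (3/4)²/(1/4) = 9/4
21/4 ≥ 9/4 → trapezoidal
t_a = (3/4)/(1/4) = 3; v_peak = 3/4
d_cruise = 21/4 − 9/4 = 3; t_c = 3/(3/4) = 4
T = 2·3 + 4 = 10

t_a=3 t_c=4 v_peak=3/4 T=10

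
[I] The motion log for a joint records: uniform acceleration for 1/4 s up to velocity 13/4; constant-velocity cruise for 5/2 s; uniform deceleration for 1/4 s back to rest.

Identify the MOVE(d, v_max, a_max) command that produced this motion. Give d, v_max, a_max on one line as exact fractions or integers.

a_max = (13/4)/(1/4) = 13
d_a = ½·13/4·1/4 = 13/32; d_c = 13/4·5/2 = 65/8
d = 2·13/32 + 65/8 = 143/16
t_c = 5/2 > 0 ⇒ limit active, v_max = 13/4

d=143/16 v_max=13/4 a_max=13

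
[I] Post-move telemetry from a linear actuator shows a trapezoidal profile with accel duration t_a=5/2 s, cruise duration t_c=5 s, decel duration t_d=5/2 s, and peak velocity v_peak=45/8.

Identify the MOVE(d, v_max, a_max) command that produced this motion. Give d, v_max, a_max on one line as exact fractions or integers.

d=675/16 v_max=45/8 a_max=9/4

a_max = (45/8)/(5/2) = 9/4
d_a = ½·45/8·5/2 = 225/32; d_c = 45/8·5 = 225/8
d = 2·225/32 + 225/8 = 675/16
t_c = 5 > 0 → v_max = v_peak = 45/8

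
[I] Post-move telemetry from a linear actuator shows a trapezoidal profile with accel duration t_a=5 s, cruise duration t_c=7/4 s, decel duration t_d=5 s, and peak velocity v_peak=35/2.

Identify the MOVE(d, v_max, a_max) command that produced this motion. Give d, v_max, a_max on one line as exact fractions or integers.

a_max = (35/2)/5 = 7/2
d_a = ½·35/2·5 = 175/4; d_c = 35/2·7/4 = 245/8
d = 2·175/4 + 245/8 = 945/8
t_c = 7/4 > 0 ⇒ limit active, v_max = 35/2

d=945/8 v_max=35/2 a_max=7/2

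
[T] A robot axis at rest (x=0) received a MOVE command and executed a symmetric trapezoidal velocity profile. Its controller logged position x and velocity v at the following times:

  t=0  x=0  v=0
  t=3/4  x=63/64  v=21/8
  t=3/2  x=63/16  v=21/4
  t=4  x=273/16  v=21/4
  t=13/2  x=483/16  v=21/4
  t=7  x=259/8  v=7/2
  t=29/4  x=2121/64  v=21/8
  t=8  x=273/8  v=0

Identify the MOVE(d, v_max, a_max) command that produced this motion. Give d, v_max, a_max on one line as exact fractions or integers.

final state: t=8, x=273/8, v=0 → d = 273/8
a_max = (21/8−0)/(3/4−0) = 7/2
max v = 21/4 over t∈[3/2,13/2] → v_max = 21/4
check: 21/4·(3/2+5) = 273/8 ✓

d=273/8 v_max=21/4 a_max=7/2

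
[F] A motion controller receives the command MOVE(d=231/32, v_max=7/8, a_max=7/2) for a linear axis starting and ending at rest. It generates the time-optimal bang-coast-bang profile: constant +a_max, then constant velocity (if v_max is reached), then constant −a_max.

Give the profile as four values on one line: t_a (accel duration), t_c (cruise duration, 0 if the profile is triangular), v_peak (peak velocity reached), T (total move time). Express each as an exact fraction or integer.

t_a=1/4 t_c=8 v_peak=7/8 T=17/2

vₘ²/aₘ = (7/8)²/(7/2) = 7/32
231/32 ≥ 7/32 so v_max reached
t_a = (7/8)/(7/2) = 1/4; v_peak = 7/8
d_cruise = 231/32 − 7/32 = 7; t_c = 7/(7/8) = 8
T = 2·1/4 + 8 = 17/2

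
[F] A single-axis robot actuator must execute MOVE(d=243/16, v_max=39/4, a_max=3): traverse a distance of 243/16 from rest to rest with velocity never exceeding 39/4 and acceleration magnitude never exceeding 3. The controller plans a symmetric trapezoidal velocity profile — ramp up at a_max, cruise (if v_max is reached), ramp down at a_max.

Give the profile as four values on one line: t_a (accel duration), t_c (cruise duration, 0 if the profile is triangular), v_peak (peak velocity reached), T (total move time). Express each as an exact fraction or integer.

vₘ²/aₘ = (39/4)²/3 = 507/16
243/16 < 507/16 ⇒ no cruise
v_peak = √(243/16·3) = √(729/16) = 27/4
t_a = (27/4)/3 = 9/4; t_c = 0
T = 2·9/4 = 9/2

t_a=9/4 t_c=0 v_peak=27/4 T=9/2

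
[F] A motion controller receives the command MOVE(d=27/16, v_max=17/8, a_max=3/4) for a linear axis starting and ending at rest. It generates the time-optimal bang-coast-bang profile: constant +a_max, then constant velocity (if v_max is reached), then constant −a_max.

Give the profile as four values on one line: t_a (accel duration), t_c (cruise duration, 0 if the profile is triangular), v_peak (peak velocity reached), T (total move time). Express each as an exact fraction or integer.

t_a=3/2 t_c=0 v_peak=9/8 T=3

v_max²/a_max = (17/8)²/(3/4) = 289/48
27/16 < 289/48 → triangular
v_peak = √(27/16·3/4) = √(81/64) = 9/8
t_a = (9/8)/(3/4) = 3/2; t_c = 0
T = 2·3/2 = 3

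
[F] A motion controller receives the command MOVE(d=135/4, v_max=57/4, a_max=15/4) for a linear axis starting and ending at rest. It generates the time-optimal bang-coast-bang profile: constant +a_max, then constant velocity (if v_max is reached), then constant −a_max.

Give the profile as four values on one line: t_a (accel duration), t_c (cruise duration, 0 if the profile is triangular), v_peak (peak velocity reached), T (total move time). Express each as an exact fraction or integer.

t_a=3 t_c=0 v_peak=45/4 T=6

(v_max)²/a_max = (57/4)²/(15/4) = 1083/20
135/4 < 1083/20 → triangular
v_peak = √(135/4·15/4) = √(2025/16) = 45/4
t_a = (45/4)/(15/4) = 3; t_c = 0
T = 2·3 = 6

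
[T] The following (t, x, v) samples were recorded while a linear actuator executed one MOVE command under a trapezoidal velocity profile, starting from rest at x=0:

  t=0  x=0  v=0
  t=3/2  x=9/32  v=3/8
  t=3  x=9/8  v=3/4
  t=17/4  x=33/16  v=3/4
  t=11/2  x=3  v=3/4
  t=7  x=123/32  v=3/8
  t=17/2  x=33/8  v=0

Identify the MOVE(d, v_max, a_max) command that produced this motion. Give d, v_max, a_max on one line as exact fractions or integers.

d=33/8 v_max=3/4 a_max=1/4

final state: t=17/2, x=33/8, v=0 → d = 33/8
a_max = (3/8−0)/(3/2−0) = 1/4
max v = 3/4 over t∈[3,11/2] → v_max = 3/4
check: 3/4·(3+5/2) = 33/8 ✓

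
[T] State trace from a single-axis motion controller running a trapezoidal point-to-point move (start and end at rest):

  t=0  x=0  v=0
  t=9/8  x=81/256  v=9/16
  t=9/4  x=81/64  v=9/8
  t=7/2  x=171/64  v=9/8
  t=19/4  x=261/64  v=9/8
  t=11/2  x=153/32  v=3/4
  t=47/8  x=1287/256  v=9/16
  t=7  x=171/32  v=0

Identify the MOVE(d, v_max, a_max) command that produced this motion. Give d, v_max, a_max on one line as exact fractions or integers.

final state: t=7, x=171/32, v=0 → d = 171/32
a_max = (9/16−0)/(9/8−0) = 1/2
max v = 9/8 over t∈[9/4,19/4] → v_max = 9/8
check: 9/8·(9/4+5/2) = 171/32 ✓

d=171/32 v_max=9/8 a_max=1/2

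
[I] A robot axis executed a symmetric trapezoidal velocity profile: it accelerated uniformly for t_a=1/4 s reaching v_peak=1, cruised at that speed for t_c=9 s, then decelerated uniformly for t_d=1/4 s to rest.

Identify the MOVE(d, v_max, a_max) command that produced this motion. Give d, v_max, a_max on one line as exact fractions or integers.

d=37/4 v_max=1 a_max=4

a_max = 1/(1/4) = 4
d_a = ½·1·1/4 = 1/8; d_c = 1·9 = 9
d = 2·1/8 + 9 = 37/4
t_c = 9 > 0 so v_max = 1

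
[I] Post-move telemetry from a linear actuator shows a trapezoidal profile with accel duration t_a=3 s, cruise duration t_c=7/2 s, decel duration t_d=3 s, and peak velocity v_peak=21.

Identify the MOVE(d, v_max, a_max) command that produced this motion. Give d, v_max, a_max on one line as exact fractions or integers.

d=273/2 v_max=21 a_max=7

a_max = 21/3 = 7
d_a = ½·21·3 = 63/2; d_c = 21·7/2 = 147/2
d = 2·63/2 + 147/2 = 273/2
t_c = 7/2 > 0 ⇒ limit active, v_max = 21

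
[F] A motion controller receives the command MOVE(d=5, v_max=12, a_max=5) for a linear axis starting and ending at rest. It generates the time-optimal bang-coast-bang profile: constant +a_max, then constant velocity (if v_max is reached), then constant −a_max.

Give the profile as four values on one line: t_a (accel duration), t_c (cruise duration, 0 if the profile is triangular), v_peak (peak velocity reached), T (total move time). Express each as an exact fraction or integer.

t_a=1 t_c=0 v_peak=5 T=2

vₘ²/aₘ = 12²/5 = 144/5
5 < 144/5 so t_c = 0
v_peak = √(5·5) = √25 = 5
t_a = 5/5 = 1; t_c = 0
T = 2·1 = 2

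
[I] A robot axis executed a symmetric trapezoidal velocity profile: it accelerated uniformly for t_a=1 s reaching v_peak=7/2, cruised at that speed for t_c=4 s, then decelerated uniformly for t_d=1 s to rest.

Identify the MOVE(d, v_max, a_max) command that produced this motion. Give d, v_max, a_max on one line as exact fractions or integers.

d=35/2 v_max=7/2 a_max=7/2

a_max = (7/2)/1 = 7/2
d_a = ½·7/2·1 = 7/4; d_c = 7/2·4 = 14
d = 2·7/4 + 14 = 35/2
t_c = 4 > 0 so v_max = 7/2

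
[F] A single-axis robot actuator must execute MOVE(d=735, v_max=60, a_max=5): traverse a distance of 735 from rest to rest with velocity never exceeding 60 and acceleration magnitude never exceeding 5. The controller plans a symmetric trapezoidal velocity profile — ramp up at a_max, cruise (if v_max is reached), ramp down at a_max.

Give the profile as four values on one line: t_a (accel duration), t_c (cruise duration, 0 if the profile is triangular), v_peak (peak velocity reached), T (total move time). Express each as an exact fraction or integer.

t_a=12 t_c=1/4 v_peak=60 T=97/4

v_max²/a_max = 60²/5 = 720
735 ≥ 720 → trapezoidal
t_a = 60/5 = 12; v_peak = 60
d_cruise = 735 − 720 = 15; t_c = 15/60 = 1/4
T = 2·12 + 1/4 = 97/4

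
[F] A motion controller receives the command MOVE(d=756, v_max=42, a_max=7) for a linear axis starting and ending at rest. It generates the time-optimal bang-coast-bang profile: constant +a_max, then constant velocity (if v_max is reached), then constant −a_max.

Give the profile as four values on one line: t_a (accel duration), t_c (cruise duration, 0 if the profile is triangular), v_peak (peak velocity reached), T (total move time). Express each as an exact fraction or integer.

vₘ²/aₘ = 42²/7 = 252
756 ≥ 252 ⇒ cruise phase
t_a = 42/7 = 6; v_peak = 42
d_cruise = 756 − 252 = 504; t_c = 504/42 = 12
T = 2·6 + 12 = 24

t_a=6 t_c=12 v_peak=42 T=24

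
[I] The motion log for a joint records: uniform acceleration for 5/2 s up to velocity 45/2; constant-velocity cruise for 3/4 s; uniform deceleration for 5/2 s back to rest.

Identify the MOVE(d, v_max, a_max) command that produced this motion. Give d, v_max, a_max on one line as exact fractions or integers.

d=585/8 v_max=45/2 a_max=9

a_max = (45/2)/(5/2) = 9
d_a = ½·45/2·5/2 = 225/8; d_c = 45/2·3/4 = 135/8
d = 2·225/8 + 135/8 = 585/8
t_c = 3/4 > 0 → v_max = v_peak = 45/2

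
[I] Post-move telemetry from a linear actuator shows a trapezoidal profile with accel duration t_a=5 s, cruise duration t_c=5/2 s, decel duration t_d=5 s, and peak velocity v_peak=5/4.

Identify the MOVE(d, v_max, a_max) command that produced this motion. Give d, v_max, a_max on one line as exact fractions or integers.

a_max = (5/4)/5 = 1/4
d_a = ½·5/4·5 = 25/8; d_c = 5/4·5/2 = 25/8
d = 2·25/8 + 25/8 = 75/8
t_c = 5/2 > 0 so v_max = 5/4

d=75/8 v_max=5/4 a_max=1/4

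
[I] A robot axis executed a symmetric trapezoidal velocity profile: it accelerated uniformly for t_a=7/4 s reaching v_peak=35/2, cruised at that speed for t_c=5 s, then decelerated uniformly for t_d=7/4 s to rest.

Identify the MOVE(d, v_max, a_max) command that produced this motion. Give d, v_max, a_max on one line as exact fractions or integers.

d=945/8 v_max=35/2 a_max=10

a_max = (35/2)/(7/4) = 10
d_a = ½·35/2·7/4 = 245/16; d_c = 35/2·5 = 175/2
d = 2·245/16 + 175/2 = 945/8
t_c = 5 > 0 ⇒ limit active, v_max = 35/2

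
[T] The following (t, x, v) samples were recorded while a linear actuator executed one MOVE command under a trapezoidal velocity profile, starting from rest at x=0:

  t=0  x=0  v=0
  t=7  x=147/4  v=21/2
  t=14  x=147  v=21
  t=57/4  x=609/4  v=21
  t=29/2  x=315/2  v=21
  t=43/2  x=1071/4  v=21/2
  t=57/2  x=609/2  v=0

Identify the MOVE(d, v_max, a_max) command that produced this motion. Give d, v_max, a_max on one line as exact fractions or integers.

final state: t=57/2, x=609/2, v=0 → d = 609/2
a_max = (21/2−0)/(7−0) = 3/2
max v = 21 over t∈[14,29/2] → v_max = 21
check: 21·(14+1/2) = 609/2 ✓

d=609/2 v_max=21 a_max=3/2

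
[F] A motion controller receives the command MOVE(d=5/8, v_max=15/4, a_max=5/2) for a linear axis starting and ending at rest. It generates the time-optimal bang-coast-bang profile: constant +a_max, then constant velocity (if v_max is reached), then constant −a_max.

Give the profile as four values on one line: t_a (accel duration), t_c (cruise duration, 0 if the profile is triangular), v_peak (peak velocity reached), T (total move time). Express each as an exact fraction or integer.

(v_max)²/a_max = (15/4)²/(5/2) = 45/8
5/8 < 45/8 ⇒ no cruise
v_peak = √(5/8·5/2) = √(25/16) = 5/4
t_a = (5/4)/(5/2) = 1/2; t_c = 0
T = 2·1/2 = 1

t_a=1/2 t_c=0 v_peak=5/4 T=1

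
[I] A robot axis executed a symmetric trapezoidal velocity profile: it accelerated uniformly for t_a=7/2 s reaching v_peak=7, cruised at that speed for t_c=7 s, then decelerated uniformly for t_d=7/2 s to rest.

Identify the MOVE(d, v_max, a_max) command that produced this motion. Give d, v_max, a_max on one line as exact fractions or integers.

d=147/2 v_max=7 a_max=2

a_max = 7/(7/2) = 2
d_a = ½·7·7/2 = 49/4; d_c = 7·7 = 49
d = 2·49/4 + 49 = 147/2
t_c = 7 > 0 so v_max = 7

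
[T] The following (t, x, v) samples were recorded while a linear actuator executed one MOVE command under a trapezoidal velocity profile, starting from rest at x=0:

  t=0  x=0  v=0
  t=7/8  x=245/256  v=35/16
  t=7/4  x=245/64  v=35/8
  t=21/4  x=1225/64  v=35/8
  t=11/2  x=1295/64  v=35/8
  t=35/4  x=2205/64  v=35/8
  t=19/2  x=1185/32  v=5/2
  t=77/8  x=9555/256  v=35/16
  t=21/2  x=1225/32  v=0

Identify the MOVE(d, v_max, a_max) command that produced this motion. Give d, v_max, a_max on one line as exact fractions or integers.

d=1225/32 v_max=35/8 a_max=5/2

final state: t=21/2, x=1225/32, v=0 → d = 1225/32
a_max = (35/16−0)/(7/8−0) = 5/2
max v = 35/8 over t∈[7/4,35/4] → v_max = 35/8
check: 35/8·(7/4+7) = 1225/32 ✓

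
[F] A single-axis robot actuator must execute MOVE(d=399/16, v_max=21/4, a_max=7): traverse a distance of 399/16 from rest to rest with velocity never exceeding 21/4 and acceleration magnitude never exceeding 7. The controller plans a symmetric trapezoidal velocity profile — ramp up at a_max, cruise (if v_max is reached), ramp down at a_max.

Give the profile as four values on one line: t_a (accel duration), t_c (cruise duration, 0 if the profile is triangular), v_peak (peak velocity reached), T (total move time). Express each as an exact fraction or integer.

v_max²/a_max = (21/4)²/7 = 63/16
399/16 ≥ 63/16 ⇒ cruise phase
t_a = (21/4)/7 = 3/4; v_peak = 21/4
d_cruise = 399/16 − 63/16 = 21; t_c = 21/(21/4) = 4
T = 2·3/4 + 4 = 11/2

t_a=3/4 t_c=4 v_peak=21/4 T=11/2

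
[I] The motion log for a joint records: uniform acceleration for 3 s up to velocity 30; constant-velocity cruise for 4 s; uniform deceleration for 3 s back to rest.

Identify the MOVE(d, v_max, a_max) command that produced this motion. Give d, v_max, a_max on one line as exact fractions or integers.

d=210 v_max=30 a_max=10

a_max = 30/3 = 10
d_a = ½·30·3 = 45; d_c = 30·4 = 120
d = 2·45 + 120 = 210
t_c = 4 > 0 ⇒ limit active, v_max = 30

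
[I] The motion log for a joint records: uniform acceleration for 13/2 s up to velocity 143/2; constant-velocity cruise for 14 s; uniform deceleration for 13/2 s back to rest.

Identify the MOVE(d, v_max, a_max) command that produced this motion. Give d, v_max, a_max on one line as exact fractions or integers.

d=5863/4 v_max=143/2 a_max=11

a_max = (143/2)/(13/2) = 11
d_a = ½·143/2·13/2 = 1859/8; d_c = 143/2·14 = 1001
d = 2·1859/8 + 1001 = 5863/4
t_c = 14 > 0 so v_max = 143/2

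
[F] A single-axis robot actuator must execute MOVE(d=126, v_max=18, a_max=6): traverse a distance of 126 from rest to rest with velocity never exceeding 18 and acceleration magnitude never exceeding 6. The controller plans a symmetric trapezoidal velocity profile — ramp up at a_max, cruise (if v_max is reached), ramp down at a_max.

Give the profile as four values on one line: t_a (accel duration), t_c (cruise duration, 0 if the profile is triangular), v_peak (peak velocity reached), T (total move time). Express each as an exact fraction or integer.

vₘ²/aₘ = 18²/6 = 54
126 ≥ 54 → trapezoidal
t_a = 18/6 = 3; v_peak = 18
d_cruise = 126 − 54 = 72; t_c = 72/18 = 4
T = 2·3 + 4 = 10

t_a=3 t_c=4 v_peak=18 T=10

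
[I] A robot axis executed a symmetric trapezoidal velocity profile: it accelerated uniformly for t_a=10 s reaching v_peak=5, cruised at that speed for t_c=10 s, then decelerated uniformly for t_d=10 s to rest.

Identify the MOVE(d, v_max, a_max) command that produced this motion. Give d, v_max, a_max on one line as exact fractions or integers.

a_max = 5/10 = 1/2
d_a = ½·5·10 = 25; d_c = 5·10 = 50
d = 2·25 + 50 = 100
t_c = 10 > 0 → v_max = v_peak = 5

d=100 v_max=5 a_max=1/2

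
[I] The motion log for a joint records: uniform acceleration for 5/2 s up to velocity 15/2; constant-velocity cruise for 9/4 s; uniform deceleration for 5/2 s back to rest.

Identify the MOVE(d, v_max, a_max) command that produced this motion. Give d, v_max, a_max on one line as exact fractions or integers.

d=285/8 v_max=15/2 a_max=3

a_max = (15/2)/(5/2) = 3
d_a = ½·15/2·5/2 = 75/8; d_c = 15/2·9/4 = 135/8
d = 2·75/8 + 135/8 = 285/8
t_c = 9/4 > 0 so v_max = 15/2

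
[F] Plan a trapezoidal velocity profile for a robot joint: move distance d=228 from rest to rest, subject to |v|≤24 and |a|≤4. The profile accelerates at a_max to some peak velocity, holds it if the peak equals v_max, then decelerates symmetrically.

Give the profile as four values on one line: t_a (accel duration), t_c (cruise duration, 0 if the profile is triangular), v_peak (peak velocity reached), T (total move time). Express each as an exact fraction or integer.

v_max²/a_max = 24²/4 = 144
228 ≥ 144 → trapezoidal
t_a = 24/4 = 6; v_peak = 24
d_cruise = 228 − 144 = 84; t_c = 84/24 = 7/2
T = 2·6 + 7/2 = 31/2

t_a=6 t_c=7/2 v_peak=24 T=31/2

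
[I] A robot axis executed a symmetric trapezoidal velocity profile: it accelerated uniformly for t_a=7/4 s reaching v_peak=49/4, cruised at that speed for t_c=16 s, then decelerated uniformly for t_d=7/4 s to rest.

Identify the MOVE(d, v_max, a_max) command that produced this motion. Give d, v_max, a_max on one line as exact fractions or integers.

a_max = (49/4)/(7/4) = 7
d_a = ½·49/4·7/4 = 343/32; d_c = 49/4·16 = 196
d = 2·343/32 + 196 = 3479/16
t_c = 16 > 0 ⇒ limit active, v_max = 49/4

d=3479/16 v_max=49/4 a_max=7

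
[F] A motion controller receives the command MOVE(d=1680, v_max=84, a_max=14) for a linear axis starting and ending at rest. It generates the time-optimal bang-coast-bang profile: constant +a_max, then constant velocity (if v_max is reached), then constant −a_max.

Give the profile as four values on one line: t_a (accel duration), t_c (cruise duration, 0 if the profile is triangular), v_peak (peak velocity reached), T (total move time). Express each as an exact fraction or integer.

v_max²/a_max = 84²/14 = 504
1680 ≥ 504 ⇒ cruise phase
t_a = 84/14 = 6; v_peak = 84
d_cruise = 1680 − 504 = 1176; t_c = 1176/84 = 14
T = 2·6 + 14 = 26

t_a=6 t_c=14 v_peak=84 T=26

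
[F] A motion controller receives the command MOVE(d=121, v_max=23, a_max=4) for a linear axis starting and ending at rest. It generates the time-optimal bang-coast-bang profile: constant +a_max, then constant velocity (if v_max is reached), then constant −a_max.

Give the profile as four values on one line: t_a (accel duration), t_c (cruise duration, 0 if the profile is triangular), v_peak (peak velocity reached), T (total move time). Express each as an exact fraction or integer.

t_a=11/2 t_c=0 v_peak=22 T=11

vₘ²/aₘ = 23²/4 = 529/4
121 < 529/4 so t_c = 0
v_peak = √(121·4) = √484 = 22
t_a = 22/4 = 11/2; t_c = 0
T = 2·11/2 = 11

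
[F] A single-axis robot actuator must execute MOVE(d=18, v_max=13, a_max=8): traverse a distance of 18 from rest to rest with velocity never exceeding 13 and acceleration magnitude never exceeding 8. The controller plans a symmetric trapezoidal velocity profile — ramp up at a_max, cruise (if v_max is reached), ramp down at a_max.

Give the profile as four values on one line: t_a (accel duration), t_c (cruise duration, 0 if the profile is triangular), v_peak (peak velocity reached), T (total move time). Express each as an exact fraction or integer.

vₘ²/aₘ = 13²/8 = 169/8
18 < 169/8 → triangular
v_peak = √(18·8) = √144 = 12
t_a = 12/8 = 3/2; t_c = 0
T = 2·3/2 = 3

t_a=3/2 t_c=0 v_peak=12 T=3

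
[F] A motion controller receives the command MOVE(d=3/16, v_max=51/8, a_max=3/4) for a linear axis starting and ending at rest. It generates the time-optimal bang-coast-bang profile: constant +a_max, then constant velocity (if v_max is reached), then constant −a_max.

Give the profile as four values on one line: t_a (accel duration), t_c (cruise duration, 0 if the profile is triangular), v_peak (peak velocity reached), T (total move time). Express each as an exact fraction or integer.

vₘ²/aₘ = (51/8)²/(3/4) = 867/16
3/16 < 867/16 ⇒ no cruise
v_peak = √(3/16·3/4) = √(9/64) = 3/8
t_a = (3/8)/(3/4) = 1/2; t_c = 0
T = 2·1/2 = 1

t_a=1/2 t_c=0 v_peak=3/8 T=1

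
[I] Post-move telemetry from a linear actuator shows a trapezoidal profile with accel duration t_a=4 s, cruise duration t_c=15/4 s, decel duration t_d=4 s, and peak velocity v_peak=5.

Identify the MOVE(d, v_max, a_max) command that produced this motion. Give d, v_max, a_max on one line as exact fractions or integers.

d=155/4 v_max=5 a_max=5/4

a_max = 5/4
d_a = ½·5·4 = 10; d_c = 5·15/4 = 75/4
d = 2·10 + 75/4 = 155/4
t_c = 15/4 > 0 so v_max = 5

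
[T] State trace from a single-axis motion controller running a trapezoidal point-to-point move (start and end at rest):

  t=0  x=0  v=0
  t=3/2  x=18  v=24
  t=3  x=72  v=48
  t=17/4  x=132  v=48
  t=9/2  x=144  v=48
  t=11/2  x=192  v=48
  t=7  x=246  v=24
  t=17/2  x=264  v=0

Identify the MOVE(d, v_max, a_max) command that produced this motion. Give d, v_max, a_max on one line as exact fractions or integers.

final state: t=17/2, x=264, v=0 → d = 264
a_max = (24−0)/(3/2−0) = 16
max v = 48 over t∈[3,11/2] → v_max = 48
check: 48·(3+5/2) = 264 ✓

d=264 v_max=48 a_max=16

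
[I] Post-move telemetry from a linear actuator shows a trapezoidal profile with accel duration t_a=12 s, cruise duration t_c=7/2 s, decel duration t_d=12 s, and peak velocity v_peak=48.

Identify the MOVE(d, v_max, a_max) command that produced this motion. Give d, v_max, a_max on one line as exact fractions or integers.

d=744 v_max=48 a_max=4

a_max = 48/12 = 4
d_a = ½·48·12 = 288; d_c = 48·7/2 = 168
d = 2·288 + 168 = 744
t_c = 7/2 > 0 ⇒ limit active, v_max = 48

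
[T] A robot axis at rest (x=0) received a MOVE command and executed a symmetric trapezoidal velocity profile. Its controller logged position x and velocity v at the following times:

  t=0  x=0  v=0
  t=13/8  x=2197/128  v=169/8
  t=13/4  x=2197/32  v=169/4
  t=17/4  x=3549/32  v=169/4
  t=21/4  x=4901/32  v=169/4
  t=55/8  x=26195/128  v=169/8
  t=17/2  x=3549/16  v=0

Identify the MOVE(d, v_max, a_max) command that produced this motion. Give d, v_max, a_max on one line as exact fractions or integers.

d=3549/16 v_max=169/4 a_max=13

final state: t=17/2, x=3549/16, v=0 → d = 3549/16
a_max = (169/8−0)/(13/8−0) = 13
max v = 169/4 over t∈[13/4,21/4] → v_max = 169/4
check: 169/4·(13/4+2) = 3549/16 ✓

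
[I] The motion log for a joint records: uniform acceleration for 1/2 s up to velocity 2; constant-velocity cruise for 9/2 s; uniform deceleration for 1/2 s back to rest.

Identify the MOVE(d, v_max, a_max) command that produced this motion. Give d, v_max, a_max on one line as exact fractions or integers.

a_max = 2/(1/2) = 4
d_a = ½·2·1/2 = 1/2; d_c = 2·9/2 = 9
d = 2·1/2 + 9 = 10
t_c = 9/2 > 0 → v_max = v_peak = 2

d=10 v_max=2 a_max=4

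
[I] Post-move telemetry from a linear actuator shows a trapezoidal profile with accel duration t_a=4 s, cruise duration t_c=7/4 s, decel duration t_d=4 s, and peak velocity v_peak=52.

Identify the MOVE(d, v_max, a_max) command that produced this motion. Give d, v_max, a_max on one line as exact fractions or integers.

a_max = 52/4 = 13
d_a = ½·52·4 = 104; d_c = 52·7/4 = 91
d = 2·104 + 91 = 299
t_c = 7/4 > 0 so v_max = 52

d=299 v_max=52 a_max=13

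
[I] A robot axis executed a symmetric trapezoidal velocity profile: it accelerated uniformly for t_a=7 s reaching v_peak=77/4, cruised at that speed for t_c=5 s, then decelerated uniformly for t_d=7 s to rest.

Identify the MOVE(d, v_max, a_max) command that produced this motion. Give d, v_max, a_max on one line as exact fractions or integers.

a_max = (77/4)/7 = 11/4
d_a = ½·77/4·7 = 539/8; d_c = 77/4·5 = 385/4
d = 2·539/8 + 385/4 = 231
t_c = 5 > 0 → v_max = v_peak = 77/4

d=231 v_max=77/4 a_max=11/4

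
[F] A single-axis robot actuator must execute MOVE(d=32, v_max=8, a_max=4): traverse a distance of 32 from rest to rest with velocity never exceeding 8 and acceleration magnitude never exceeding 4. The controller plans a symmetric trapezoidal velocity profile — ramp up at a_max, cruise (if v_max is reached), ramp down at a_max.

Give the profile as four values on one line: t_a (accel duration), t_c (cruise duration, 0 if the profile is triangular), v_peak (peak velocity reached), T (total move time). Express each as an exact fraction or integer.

(v_max)²/a_max = 8²/4 = 16
32 ≥ 16 so v_max reached
t_a = 8/4 = 2; v_peak = 8
d_cruise = 32 − 16 = 16; t_c = 16/8 = 2
T = 2·2 + 2 = 6

t_a=2 t_c=2 v_peak=8 T=6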